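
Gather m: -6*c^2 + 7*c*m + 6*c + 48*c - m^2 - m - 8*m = -6*c^2 + 54*c - m^2 + m*(7*c - 9)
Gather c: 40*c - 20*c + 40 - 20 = 20*c + 20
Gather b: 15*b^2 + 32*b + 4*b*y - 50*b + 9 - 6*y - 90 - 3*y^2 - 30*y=15*b^2 + b*(4*y - 18) - 3*y^2 - 36*y - 81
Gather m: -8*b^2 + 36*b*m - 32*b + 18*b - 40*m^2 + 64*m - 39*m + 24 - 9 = -8*b^2 - 14*b - 40*m^2 + m*(36*b + 25) + 15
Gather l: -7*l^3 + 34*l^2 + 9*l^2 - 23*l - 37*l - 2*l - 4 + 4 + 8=-7*l^3 + 43*l^2 - 62*l + 8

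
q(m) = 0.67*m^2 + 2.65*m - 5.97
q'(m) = 1.34*m + 2.65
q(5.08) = 24.78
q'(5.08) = 9.46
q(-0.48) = -7.09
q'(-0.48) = 2.01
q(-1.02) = -7.98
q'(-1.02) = 1.28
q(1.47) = -0.63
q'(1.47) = 4.62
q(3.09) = 8.62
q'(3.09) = 6.79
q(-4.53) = -4.23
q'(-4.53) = -3.42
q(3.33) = 10.28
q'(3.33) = 7.11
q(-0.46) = -7.05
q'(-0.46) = 2.03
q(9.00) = 72.15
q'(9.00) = 14.71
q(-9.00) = 24.45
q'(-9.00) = -9.41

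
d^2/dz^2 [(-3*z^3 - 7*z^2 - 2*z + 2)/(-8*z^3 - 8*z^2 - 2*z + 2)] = (64*z^6 + 60*z^5 - 108*z^4 - 49*z^3 + 3*z^2 - 15*z - 1)/(64*z^9 + 192*z^8 + 240*z^7 + 112*z^6 - 36*z^5 - 60*z^4 - 11*z^3 + 9*z^2 + 3*z - 1)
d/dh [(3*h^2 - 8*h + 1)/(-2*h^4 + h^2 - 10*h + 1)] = 2*((4 - 3*h)*(2*h^4 - h^2 + 10*h - 1) + (3*h^2 - 8*h + 1)*(4*h^3 - h + 5))/(2*h^4 - h^2 + 10*h - 1)^2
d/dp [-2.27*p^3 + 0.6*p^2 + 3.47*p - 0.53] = -6.81*p^2 + 1.2*p + 3.47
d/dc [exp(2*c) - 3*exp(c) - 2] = (2*exp(c) - 3)*exp(c)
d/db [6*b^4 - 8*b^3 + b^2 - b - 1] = 24*b^3 - 24*b^2 + 2*b - 1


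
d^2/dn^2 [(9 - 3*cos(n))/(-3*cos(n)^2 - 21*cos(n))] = (19*sin(n)^4/cos(n)^3 + sin(n)^2 + 64 + 167/cos(n) - 126/cos(n)^2 - 313/cos(n)^3)/(cos(n) + 7)^3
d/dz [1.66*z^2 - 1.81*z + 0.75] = 3.32*z - 1.81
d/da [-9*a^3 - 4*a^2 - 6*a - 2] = -27*a^2 - 8*a - 6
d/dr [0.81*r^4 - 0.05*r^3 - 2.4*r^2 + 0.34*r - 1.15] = 3.24*r^3 - 0.15*r^2 - 4.8*r + 0.34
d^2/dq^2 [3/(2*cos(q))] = 3*(sin(q)^2 + 1)/(2*cos(q)^3)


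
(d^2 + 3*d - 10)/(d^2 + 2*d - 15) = (d - 2)/(d - 3)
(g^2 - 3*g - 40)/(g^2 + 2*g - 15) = (g - 8)/(g - 3)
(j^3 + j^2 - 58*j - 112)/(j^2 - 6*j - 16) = j + 7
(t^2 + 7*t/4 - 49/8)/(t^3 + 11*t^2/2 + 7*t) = (t - 7/4)/(t*(t + 2))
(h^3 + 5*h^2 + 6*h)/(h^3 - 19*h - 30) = h/(h - 5)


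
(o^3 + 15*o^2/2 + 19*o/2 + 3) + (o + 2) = o^3 + 15*o^2/2 + 21*o/2 + 5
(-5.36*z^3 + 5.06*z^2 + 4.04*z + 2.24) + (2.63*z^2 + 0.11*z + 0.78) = -5.36*z^3 + 7.69*z^2 + 4.15*z + 3.02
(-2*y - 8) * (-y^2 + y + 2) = 2*y^3 + 6*y^2 - 12*y - 16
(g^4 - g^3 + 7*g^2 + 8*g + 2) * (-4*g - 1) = -4*g^5 + 3*g^4 - 27*g^3 - 39*g^2 - 16*g - 2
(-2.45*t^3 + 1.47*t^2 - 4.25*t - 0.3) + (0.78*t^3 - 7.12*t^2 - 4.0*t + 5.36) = -1.67*t^3 - 5.65*t^2 - 8.25*t + 5.06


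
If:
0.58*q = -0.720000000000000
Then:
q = -1.24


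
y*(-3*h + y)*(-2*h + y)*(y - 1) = 6*h^2*y^2 - 6*h^2*y - 5*h*y^3 + 5*h*y^2 + y^4 - y^3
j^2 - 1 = (j - 1)*(j + 1)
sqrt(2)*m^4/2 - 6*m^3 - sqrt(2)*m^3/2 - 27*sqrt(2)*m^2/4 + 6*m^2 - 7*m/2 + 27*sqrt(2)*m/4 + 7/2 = (m - 1)*(m - 7*sqrt(2))*(m + sqrt(2)/2)*(sqrt(2)*m/2 + 1/2)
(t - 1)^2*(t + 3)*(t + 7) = t^4 + 8*t^3 + 2*t^2 - 32*t + 21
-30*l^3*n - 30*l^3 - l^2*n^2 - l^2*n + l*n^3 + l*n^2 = (-6*l + n)*(5*l + n)*(l*n + l)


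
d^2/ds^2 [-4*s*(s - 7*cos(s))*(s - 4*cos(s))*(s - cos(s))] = -48*s^3*cos(s) - 288*s^2*sin(s) + 312*s^2*cos(2*s) - 48*s^2 + 624*s*sin(2*s) + 204*s*cos(s) - 252*s*cos(3*s) - 168*sin(s) - 168*sin(3*s) - 156*cos(2*s) - 156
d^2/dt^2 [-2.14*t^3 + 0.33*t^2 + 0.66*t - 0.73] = 0.66 - 12.84*t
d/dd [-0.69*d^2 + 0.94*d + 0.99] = 0.94 - 1.38*d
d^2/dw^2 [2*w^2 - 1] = 4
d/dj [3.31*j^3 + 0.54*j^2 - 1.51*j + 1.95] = 9.93*j^2 + 1.08*j - 1.51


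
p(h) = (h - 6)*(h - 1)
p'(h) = 2*h - 7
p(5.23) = -3.26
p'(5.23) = 3.46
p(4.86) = -4.40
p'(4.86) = 2.72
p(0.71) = 1.53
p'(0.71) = -5.58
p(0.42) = 3.24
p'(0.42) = -6.16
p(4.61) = -5.02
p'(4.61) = 2.22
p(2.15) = -4.43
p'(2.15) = -2.70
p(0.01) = 5.93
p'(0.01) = -6.98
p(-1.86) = 22.48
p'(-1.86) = -10.72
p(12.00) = 66.00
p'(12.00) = 17.00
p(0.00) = 6.00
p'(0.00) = -7.00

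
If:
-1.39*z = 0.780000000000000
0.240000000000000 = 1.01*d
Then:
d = 0.24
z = -0.56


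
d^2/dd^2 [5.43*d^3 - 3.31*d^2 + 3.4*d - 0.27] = 32.58*d - 6.62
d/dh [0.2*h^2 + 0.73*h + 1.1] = 0.4*h + 0.73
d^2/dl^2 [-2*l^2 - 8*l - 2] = -4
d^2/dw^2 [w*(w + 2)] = 2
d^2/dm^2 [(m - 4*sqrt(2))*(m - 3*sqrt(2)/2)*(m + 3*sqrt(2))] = 6*m - 5*sqrt(2)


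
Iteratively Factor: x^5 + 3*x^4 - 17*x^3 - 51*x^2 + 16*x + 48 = (x + 1)*(x^4 + 2*x^3 - 19*x^2 - 32*x + 48) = (x - 1)*(x + 1)*(x^3 + 3*x^2 - 16*x - 48) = (x - 1)*(x + 1)*(x + 4)*(x^2 - x - 12) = (x - 4)*(x - 1)*(x + 1)*(x + 4)*(x + 3)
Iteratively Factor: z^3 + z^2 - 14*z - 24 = (z - 4)*(z^2 + 5*z + 6) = (z - 4)*(z + 2)*(z + 3)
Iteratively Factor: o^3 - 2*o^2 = (o)*(o^2 - 2*o) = o^2*(o - 2)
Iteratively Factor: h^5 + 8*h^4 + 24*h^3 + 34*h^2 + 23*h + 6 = (h + 1)*(h^4 + 7*h^3 + 17*h^2 + 17*h + 6) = (h + 1)^2*(h^3 + 6*h^2 + 11*h + 6) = (h + 1)^2*(h + 3)*(h^2 + 3*h + 2) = (h + 1)^2*(h + 2)*(h + 3)*(h + 1)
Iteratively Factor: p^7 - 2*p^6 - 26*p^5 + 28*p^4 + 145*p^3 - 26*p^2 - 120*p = (p - 3)*(p^6 + p^5 - 23*p^4 - 41*p^3 + 22*p^2 + 40*p) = (p - 3)*(p - 1)*(p^5 + 2*p^4 - 21*p^3 - 62*p^2 - 40*p) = (p - 3)*(p - 1)*(p + 4)*(p^4 - 2*p^3 - 13*p^2 - 10*p) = (p - 5)*(p - 3)*(p - 1)*(p + 4)*(p^3 + 3*p^2 + 2*p) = (p - 5)*(p - 3)*(p - 1)*(p + 2)*(p + 4)*(p^2 + p) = (p - 5)*(p - 3)*(p - 1)*(p + 1)*(p + 2)*(p + 4)*(p)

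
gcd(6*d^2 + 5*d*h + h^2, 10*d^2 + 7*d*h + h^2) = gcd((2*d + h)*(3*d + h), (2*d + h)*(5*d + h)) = 2*d + h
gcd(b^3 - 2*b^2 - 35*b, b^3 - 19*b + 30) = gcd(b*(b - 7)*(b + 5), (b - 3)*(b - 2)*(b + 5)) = b + 5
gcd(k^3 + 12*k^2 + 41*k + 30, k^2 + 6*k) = k + 6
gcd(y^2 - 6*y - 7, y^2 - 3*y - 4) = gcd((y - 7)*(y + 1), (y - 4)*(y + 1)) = y + 1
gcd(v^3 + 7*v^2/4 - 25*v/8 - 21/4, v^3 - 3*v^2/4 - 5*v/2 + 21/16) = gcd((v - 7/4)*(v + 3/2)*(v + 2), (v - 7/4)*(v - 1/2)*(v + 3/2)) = v^2 - v/4 - 21/8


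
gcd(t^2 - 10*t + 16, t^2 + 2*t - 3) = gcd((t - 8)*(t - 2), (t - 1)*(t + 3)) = 1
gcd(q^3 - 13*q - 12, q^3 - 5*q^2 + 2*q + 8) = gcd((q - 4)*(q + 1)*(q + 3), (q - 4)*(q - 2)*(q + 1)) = q^2 - 3*q - 4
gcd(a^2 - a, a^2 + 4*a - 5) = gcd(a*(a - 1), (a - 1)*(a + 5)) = a - 1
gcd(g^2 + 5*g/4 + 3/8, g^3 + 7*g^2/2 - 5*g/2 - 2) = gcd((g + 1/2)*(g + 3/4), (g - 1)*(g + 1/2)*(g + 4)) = g + 1/2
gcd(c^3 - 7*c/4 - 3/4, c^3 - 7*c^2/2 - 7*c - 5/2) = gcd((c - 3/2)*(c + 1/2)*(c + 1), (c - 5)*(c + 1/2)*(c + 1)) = c^2 + 3*c/2 + 1/2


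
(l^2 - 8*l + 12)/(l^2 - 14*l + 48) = (l - 2)/(l - 8)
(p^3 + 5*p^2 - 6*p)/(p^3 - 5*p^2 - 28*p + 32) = p*(p + 6)/(p^2 - 4*p - 32)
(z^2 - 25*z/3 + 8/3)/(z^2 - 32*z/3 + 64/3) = (3*z - 1)/(3*z - 8)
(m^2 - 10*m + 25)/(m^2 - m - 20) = (m - 5)/(m + 4)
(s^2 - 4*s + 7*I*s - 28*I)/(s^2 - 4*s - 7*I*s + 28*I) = (s + 7*I)/(s - 7*I)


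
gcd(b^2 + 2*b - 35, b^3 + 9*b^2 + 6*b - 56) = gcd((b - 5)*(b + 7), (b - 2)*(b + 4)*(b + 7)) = b + 7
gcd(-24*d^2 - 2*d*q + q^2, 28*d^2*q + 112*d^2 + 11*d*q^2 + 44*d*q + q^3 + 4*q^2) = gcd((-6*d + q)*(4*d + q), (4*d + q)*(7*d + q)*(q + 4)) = 4*d + q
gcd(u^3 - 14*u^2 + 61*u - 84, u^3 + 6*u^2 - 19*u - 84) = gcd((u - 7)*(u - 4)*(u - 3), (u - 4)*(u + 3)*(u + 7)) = u - 4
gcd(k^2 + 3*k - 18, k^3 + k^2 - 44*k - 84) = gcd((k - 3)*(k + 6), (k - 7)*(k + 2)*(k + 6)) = k + 6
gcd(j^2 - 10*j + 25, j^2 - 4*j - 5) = j - 5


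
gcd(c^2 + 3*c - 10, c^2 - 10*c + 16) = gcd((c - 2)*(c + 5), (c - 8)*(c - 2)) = c - 2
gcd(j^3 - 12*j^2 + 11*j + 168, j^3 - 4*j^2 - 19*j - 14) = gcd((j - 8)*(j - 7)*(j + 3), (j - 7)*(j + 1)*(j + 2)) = j - 7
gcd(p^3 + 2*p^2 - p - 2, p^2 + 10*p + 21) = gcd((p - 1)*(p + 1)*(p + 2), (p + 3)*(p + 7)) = 1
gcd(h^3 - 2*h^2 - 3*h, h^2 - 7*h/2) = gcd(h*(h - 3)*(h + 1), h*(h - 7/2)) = h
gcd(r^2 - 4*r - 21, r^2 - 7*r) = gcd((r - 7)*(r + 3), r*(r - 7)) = r - 7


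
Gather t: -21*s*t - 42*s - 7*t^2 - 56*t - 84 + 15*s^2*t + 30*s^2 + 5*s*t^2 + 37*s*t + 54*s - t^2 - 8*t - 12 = 30*s^2 + 12*s + t^2*(5*s - 8) + t*(15*s^2 + 16*s - 64) - 96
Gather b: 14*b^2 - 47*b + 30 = 14*b^2 - 47*b + 30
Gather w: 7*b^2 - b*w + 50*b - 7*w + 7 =7*b^2 + 50*b + w*(-b - 7) + 7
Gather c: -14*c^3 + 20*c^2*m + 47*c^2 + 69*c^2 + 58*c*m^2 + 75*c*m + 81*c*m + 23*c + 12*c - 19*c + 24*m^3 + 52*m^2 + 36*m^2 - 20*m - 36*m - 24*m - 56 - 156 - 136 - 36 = -14*c^3 + c^2*(20*m + 116) + c*(58*m^2 + 156*m + 16) + 24*m^3 + 88*m^2 - 80*m - 384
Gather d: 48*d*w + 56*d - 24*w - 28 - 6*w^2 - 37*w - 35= d*(48*w + 56) - 6*w^2 - 61*w - 63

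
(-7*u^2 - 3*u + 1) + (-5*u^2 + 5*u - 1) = -12*u^2 + 2*u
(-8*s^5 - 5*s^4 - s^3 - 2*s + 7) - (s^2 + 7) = -8*s^5 - 5*s^4 - s^3 - s^2 - 2*s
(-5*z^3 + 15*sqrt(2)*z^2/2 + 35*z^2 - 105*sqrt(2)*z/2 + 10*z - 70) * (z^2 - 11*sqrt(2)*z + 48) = -5*z^5 + 35*z^4 + 125*sqrt(2)*z^4/2 - 875*sqrt(2)*z^3/2 - 395*z^3 + 250*sqrt(2)*z^2 + 2765*z^2 - 1750*sqrt(2)*z + 480*z - 3360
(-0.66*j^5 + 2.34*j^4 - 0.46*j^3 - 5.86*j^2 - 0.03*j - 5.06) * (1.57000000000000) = -1.0362*j^5 + 3.6738*j^4 - 0.7222*j^3 - 9.2002*j^2 - 0.0471*j - 7.9442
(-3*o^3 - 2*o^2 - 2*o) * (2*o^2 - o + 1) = -6*o^5 - o^4 - 5*o^3 - 2*o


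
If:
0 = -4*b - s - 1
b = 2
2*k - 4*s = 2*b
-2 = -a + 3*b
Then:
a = 8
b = 2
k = -16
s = -9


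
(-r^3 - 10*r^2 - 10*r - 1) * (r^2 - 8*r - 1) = -r^5 - 2*r^4 + 71*r^3 + 89*r^2 + 18*r + 1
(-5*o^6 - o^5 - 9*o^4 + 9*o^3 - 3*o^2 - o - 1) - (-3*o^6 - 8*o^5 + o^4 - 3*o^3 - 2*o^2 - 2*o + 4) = -2*o^6 + 7*o^5 - 10*o^4 + 12*o^3 - o^2 + o - 5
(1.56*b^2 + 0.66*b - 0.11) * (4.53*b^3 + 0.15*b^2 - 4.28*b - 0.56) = 7.0668*b^5 + 3.2238*b^4 - 7.0761*b^3 - 3.7149*b^2 + 0.1012*b + 0.0616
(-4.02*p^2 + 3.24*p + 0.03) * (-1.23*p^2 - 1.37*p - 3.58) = 4.9446*p^4 + 1.5222*p^3 + 9.9159*p^2 - 11.6403*p - 0.1074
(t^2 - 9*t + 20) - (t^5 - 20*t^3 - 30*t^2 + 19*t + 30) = -t^5 + 20*t^3 + 31*t^2 - 28*t - 10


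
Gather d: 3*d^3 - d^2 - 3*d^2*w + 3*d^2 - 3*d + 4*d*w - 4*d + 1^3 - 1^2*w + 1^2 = 3*d^3 + d^2*(2 - 3*w) + d*(4*w - 7) - w + 2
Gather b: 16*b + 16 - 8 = 16*b + 8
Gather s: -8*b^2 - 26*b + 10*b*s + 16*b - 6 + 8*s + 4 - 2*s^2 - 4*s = -8*b^2 - 10*b - 2*s^2 + s*(10*b + 4) - 2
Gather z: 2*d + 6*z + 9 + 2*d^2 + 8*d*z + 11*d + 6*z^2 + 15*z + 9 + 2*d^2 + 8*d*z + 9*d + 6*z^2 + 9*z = 4*d^2 + 22*d + 12*z^2 + z*(16*d + 30) + 18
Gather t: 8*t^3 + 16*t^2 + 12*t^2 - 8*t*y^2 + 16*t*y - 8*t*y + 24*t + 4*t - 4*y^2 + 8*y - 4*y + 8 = 8*t^3 + 28*t^2 + t*(-8*y^2 + 8*y + 28) - 4*y^2 + 4*y + 8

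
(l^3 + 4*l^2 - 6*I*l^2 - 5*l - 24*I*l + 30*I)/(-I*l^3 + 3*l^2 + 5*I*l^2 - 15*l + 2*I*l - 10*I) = (I*l^3 + l^2*(6 + 4*I) + l*(24 - 5*I) - 30)/(l^3 + l^2*(-5 + 3*I) + l*(-2 - 15*I) + 10)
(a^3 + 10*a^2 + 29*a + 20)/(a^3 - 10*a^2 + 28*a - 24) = (a^3 + 10*a^2 + 29*a + 20)/(a^3 - 10*a^2 + 28*a - 24)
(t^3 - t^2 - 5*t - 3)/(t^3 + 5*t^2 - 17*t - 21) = (t + 1)/(t + 7)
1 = 1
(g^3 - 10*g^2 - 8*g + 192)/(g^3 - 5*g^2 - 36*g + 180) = (g^2 - 4*g - 32)/(g^2 + g - 30)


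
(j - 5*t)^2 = j^2 - 10*j*t + 25*t^2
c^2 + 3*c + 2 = (c + 1)*(c + 2)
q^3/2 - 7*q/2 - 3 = (q/2 + 1/2)*(q - 3)*(q + 2)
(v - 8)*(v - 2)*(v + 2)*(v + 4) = v^4 - 4*v^3 - 36*v^2 + 16*v + 128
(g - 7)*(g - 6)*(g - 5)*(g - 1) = g^4 - 19*g^3 + 125*g^2 - 317*g + 210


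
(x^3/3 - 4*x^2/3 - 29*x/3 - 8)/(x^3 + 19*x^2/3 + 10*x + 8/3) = (x^3 - 4*x^2 - 29*x - 24)/(3*x^3 + 19*x^2 + 30*x + 8)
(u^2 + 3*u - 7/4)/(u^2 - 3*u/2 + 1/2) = (u + 7/2)/(u - 1)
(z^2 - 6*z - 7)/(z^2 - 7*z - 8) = (z - 7)/(z - 8)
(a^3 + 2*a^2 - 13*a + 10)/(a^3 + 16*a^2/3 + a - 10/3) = 3*(a^2 - 3*a + 2)/(3*a^2 + a - 2)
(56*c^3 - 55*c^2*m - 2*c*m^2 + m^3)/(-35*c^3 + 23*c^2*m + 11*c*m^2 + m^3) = (-8*c + m)/(5*c + m)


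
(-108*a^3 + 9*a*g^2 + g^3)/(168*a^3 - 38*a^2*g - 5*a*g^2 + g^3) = (-18*a^2 + 3*a*g + g^2)/(28*a^2 - 11*a*g + g^2)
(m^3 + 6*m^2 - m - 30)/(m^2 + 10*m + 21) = (m^2 + 3*m - 10)/(m + 7)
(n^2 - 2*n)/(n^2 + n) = (n - 2)/(n + 1)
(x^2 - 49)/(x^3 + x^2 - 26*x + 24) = (x^2 - 49)/(x^3 + x^2 - 26*x + 24)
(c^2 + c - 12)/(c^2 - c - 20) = (c - 3)/(c - 5)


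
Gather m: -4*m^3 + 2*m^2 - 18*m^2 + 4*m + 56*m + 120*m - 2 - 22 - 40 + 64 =-4*m^3 - 16*m^2 + 180*m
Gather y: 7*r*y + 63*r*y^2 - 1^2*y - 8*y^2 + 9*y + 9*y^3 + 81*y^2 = 9*y^3 + y^2*(63*r + 73) + y*(7*r + 8)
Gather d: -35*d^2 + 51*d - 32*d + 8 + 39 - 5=-35*d^2 + 19*d + 42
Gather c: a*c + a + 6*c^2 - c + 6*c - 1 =a + 6*c^2 + c*(a + 5) - 1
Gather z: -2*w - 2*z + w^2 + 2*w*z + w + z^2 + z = w^2 - w + z^2 + z*(2*w - 1)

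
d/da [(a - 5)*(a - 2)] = 2*a - 7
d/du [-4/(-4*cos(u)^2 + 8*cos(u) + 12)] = 2*(cos(u) - 1)*sin(u)/(sin(u)^2 + 2*cos(u) + 2)^2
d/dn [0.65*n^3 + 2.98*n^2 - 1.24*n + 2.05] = 1.95*n^2 + 5.96*n - 1.24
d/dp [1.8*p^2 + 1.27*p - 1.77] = 3.6*p + 1.27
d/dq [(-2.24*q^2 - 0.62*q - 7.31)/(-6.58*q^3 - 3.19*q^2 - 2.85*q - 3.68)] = (-14.7392*q^4 - 8.1592*q^3 - 139.8932*q^2 - 30.1514*q - 18.5519)/(43.2964*q^6 + 41.9804*q^5 + 47.6821*q^4 + 66.6118*q^3 + 31.6009*q^2 + 20.976*q + 13.5424)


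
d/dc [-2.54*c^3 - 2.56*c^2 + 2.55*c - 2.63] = -7.62*c^2 - 5.12*c + 2.55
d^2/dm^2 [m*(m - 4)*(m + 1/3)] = 6*m - 22/3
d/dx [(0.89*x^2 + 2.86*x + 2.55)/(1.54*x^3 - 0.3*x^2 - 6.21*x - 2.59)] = (-1.3706*x^4 - 8.8088*x^3 - 16.4499*x^2 - 3.0802*x + 8.4281)/(2.3716*x^6 - 0.924*x^5 - 19.0368*x^4 - 4.2512*x^3 + 40.1181*x^2 + 32.1678*x + 6.7081)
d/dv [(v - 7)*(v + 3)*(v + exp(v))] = (v - 7)*(v + 3)*(exp(v) + 1) + (v - 7)*(v + exp(v)) + (v + 3)*(v + exp(v))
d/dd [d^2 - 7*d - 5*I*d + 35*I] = 2*d - 7 - 5*I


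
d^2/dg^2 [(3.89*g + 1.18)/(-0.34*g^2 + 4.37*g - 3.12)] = (-(0.68*g - 4.37)*(1.36*g - 8.74)*(3.89*g + 1.18) + (7.9356*g - 33.1962)*(0.34*g^2 - 4.37*g + 3.12))/(0.34*g^2 - 4.37*g + 3.12)^3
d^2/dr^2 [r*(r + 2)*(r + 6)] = 6*r + 16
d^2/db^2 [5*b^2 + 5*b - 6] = 10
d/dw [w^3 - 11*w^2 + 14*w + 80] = 3*w^2 - 22*w + 14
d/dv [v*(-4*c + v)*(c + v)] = -4*c^2 - 6*c*v + 3*v^2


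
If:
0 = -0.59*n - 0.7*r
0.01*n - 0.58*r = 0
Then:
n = 0.00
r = 0.00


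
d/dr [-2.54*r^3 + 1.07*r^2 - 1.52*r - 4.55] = -7.62*r^2 + 2.14*r - 1.52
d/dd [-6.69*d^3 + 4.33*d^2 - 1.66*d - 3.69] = -20.07*d^2 + 8.66*d - 1.66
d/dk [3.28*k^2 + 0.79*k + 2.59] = 6.56*k + 0.79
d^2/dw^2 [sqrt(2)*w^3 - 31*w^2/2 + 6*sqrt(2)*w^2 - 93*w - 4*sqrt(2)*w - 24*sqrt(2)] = 6*sqrt(2)*w - 31 + 12*sqrt(2)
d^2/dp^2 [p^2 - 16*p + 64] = 2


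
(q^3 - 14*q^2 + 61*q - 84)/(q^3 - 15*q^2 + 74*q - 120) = (q^2 - 10*q + 21)/(q^2 - 11*q + 30)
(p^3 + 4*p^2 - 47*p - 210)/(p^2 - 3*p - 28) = (p^2 + 11*p + 30)/(p + 4)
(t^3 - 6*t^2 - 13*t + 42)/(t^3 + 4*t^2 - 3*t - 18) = (t - 7)/(t + 3)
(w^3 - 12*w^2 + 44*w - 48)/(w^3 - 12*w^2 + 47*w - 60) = (w^2 - 8*w + 12)/(w^2 - 8*w + 15)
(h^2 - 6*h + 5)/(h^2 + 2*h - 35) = (h - 1)/(h + 7)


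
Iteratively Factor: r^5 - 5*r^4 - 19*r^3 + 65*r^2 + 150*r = (r + 2)*(r^4 - 7*r^3 - 5*r^2 + 75*r) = (r - 5)*(r + 2)*(r^3 - 2*r^2 - 15*r) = (r - 5)*(r + 2)*(r + 3)*(r^2 - 5*r) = r*(r - 5)*(r + 2)*(r + 3)*(r - 5)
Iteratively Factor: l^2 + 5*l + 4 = (l + 1)*(l + 4)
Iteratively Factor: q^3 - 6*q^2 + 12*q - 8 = (q - 2)*(q^2 - 4*q + 4) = (q - 2)^2*(q - 2)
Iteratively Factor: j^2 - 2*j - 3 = (j - 3)*(j + 1)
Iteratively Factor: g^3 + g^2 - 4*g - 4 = (g + 1)*(g^2 - 4) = (g + 1)*(g + 2)*(g - 2)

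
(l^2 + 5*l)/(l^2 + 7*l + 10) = l/(l + 2)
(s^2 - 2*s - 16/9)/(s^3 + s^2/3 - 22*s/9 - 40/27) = 3*(3*s - 8)/(9*s^2 - 3*s - 20)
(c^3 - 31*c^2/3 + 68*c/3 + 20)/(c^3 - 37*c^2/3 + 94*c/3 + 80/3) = (c - 6)/(c - 8)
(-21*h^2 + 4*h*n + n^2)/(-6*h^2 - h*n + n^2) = (7*h + n)/(2*h + n)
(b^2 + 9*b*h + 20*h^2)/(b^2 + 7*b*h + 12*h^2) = (b + 5*h)/(b + 3*h)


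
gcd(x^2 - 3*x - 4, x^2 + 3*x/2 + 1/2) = x + 1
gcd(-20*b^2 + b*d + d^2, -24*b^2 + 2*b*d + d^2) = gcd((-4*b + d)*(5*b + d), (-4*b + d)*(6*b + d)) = 4*b - d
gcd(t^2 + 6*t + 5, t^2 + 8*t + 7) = t + 1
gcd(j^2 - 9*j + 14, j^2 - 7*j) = j - 7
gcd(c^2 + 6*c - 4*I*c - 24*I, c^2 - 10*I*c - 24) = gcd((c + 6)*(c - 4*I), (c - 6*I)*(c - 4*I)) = c - 4*I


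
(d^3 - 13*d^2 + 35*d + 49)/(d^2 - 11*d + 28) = (d^2 - 6*d - 7)/(d - 4)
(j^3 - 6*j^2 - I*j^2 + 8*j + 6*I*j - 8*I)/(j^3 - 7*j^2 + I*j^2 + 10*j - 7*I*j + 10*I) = (j^2 - j*(4 + I) + 4*I)/(j^2 + j*(-5 + I) - 5*I)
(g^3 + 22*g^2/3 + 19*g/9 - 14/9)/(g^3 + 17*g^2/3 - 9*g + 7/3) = (g + 2/3)/(g - 1)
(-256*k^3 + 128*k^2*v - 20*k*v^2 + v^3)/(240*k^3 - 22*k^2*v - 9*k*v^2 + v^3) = (32*k^2 - 12*k*v + v^2)/(-30*k^2 - k*v + v^2)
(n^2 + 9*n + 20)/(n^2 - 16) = (n + 5)/(n - 4)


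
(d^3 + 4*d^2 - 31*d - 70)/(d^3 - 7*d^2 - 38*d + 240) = (d^2 + 9*d + 14)/(d^2 - 2*d - 48)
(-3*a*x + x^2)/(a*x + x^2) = (-3*a + x)/(a + x)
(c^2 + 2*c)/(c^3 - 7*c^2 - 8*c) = (c + 2)/(c^2 - 7*c - 8)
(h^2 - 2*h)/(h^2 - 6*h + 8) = h/(h - 4)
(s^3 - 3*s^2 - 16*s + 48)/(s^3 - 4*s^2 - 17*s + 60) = (s - 4)/(s - 5)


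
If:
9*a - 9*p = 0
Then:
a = p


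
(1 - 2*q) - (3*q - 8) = 9 - 5*q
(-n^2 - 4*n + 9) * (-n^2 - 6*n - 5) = n^4 + 10*n^3 + 20*n^2 - 34*n - 45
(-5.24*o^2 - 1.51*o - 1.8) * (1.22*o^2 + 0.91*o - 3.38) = -6.3928*o^4 - 6.6106*o^3 + 14.1411*o^2 + 3.4658*o + 6.084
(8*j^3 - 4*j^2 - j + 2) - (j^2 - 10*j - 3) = 8*j^3 - 5*j^2 + 9*j + 5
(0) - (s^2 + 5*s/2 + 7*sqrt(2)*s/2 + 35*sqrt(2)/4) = -s^2 - 7*sqrt(2)*s/2 - 5*s/2 - 35*sqrt(2)/4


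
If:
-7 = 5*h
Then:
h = -7/5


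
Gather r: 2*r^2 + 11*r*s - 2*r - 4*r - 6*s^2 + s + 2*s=2*r^2 + r*(11*s - 6) - 6*s^2 + 3*s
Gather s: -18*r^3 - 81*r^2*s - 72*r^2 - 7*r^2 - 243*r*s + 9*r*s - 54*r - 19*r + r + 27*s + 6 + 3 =-18*r^3 - 79*r^2 - 72*r + s*(-81*r^2 - 234*r + 27) + 9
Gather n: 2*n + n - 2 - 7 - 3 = 3*n - 12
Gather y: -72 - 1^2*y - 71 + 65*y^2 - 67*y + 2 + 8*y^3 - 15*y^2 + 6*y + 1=8*y^3 + 50*y^2 - 62*y - 140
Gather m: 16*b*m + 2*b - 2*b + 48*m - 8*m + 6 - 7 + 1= m*(16*b + 40)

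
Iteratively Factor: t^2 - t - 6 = (t + 2)*(t - 3)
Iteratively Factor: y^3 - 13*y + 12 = (y + 4)*(y^2 - 4*y + 3) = (y - 3)*(y + 4)*(y - 1)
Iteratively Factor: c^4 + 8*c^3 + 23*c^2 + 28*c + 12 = (c + 1)*(c^3 + 7*c^2 + 16*c + 12) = (c + 1)*(c + 2)*(c^2 + 5*c + 6) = (c + 1)*(c + 2)^2*(c + 3)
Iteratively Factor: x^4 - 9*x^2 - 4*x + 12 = (x + 2)*(x^3 - 2*x^2 - 5*x + 6) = (x - 1)*(x + 2)*(x^2 - x - 6) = (x - 3)*(x - 1)*(x + 2)*(x + 2)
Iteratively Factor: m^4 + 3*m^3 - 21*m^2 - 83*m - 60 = (m + 3)*(m^3 - 21*m - 20) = (m - 5)*(m + 3)*(m^2 + 5*m + 4) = (m - 5)*(m + 3)*(m + 4)*(m + 1)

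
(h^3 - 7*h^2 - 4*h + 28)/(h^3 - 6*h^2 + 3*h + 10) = (h^2 - 5*h - 14)/(h^2 - 4*h - 5)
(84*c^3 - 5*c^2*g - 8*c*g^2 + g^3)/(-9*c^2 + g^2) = (-28*c^2 + 11*c*g - g^2)/(3*c - g)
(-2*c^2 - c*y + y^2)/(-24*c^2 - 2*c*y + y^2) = (2*c^2 + c*y - y^2)/(24*c^2 + 2*c*y - y^2)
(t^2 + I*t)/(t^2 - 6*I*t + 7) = t/(t - 7*I)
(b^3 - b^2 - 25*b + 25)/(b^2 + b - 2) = (b^2 - 25)/(b + 2)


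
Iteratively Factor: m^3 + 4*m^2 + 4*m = (m + 2)*(m^2 + 2*m) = m*(m + 2)*(m + 2)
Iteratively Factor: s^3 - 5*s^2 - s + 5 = (s - 1)*(s^2 - 4*s - 5) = (s - 5)*(s - 1)*(s + 1)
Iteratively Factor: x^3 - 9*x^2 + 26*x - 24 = (x - 3)*(x^2 - 6*x + 8) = (x - 3)*(x - 2)*(x - 4)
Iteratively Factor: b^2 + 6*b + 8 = (b + 2)*(b + 4)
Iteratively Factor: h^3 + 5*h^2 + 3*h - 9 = (h - 1)*(h^2 + 6*h + 9) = (h - 1)*(h + 3)*(h + 3)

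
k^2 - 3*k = k*(k - 3)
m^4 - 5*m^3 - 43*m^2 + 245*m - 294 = (m - 7)*(m - 3)*(m - 2)*(m + 7)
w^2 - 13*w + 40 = (w - 8)*(w - 5)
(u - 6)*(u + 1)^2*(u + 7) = u^4 + 3*u^3 - 39*u^2 - 83*u - 42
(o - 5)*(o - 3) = o^2 - 8*o + 15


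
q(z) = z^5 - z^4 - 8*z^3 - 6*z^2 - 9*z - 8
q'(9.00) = 27828.00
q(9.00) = 46081.00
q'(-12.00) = 107271.00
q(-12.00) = -256508.00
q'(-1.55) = -4.30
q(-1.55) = 6.61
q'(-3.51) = 669.34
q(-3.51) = -388.93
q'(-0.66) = -9.44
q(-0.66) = -2.69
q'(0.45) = -19.42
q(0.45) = -14.02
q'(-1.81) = 11.48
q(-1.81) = 5.91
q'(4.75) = 1509.14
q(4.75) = 865.50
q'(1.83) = -79.77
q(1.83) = -84.28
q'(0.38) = -17.14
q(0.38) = -12.74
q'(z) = 5*z^4 - 4*z^3 - 24*z^2 - 12*z - 9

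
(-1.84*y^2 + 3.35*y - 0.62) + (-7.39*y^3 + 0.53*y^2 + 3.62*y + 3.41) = -7.39*y^3 - 1.31*y^2 + 6.97*y + 2.79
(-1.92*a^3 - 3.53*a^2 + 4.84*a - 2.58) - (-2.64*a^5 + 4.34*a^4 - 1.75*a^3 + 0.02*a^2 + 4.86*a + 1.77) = 2.64*a^5 - 4.34*a^4 - 0.17*a^3 - 3.55*a^2 - 0.0200000000000005*a - 4.35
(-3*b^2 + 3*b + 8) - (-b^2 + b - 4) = -2*b^2 + 2*b + 12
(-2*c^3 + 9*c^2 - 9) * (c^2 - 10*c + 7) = -2*c^5 + 29*c^4 - 104*c^3 + 54*c^2 + 90*c - 63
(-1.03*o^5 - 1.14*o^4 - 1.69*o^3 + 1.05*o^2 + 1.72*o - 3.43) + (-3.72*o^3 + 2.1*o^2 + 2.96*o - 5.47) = -1.03*o^5 - 1.14*o^4 - 5.41*o^3 + 3.15*o^2 + 4.68*o - 8.9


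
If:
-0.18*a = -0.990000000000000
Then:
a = 5.50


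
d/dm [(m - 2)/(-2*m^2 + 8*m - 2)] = (-m^2 + 4*m + 2*(m - 2)^2 - 1)/(2*(m^2 - 4*m + 1)^2)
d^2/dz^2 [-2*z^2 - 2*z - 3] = -4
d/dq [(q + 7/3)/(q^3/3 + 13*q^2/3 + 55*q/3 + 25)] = 2*(-3*q^2 - 15*q - 16)/(q^5 + 21*q^4 + 174*q^3 + 710*q^2 + 1425*q + 1125)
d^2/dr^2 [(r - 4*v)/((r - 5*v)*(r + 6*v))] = 2*(r^3 - 12*r^2*v + 78*r*v^2 - 94*v^3)/(r^6 + 3*r^5*v - 87*r^4*v^2 - 179*r^3*v^3 + 2610*r^2*v^4 + 2700*r*v^5 - 27000*v^6)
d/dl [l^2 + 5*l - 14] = 2*l + 5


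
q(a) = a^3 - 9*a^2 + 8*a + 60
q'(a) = 3*a^2 - 18*a + 8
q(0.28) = 61.56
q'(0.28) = 3.20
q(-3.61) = -133.21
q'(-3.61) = 112.08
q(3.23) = 25.64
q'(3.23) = -18.84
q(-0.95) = 43.42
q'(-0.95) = 27.81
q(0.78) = 61.24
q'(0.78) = -4.21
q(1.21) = 58.27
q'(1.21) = -9.39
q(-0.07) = 59.40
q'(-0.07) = 9.27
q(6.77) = 11.95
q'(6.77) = 23.64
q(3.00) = 30.00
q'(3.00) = -19.00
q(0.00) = 60.00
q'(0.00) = 8.00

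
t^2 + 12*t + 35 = (t + 5)*(t + 7)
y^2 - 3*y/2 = y*(y - 3/2)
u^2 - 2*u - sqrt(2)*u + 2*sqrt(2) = (u - 2)*(u - sqrt(2))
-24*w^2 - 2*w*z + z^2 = (-6*w + z)*(4*w + z)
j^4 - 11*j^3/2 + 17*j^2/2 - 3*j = j*(j - 3)*(j - 2)*(j - 1/2)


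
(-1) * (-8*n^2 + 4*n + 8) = 8*n^2 - 4*n - 8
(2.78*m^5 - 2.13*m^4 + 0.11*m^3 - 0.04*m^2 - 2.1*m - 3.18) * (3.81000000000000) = 10.5918*m^5 - 8.1153*m^4 + 0.4191*m^3 - 0.1524*m^2 - 8.001*m - 12.1158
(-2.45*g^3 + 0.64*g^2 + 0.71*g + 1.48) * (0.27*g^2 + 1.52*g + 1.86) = -0.6615*g^5 - 3.5512*g^4 - 3.3925*g^3 + 2.6692*g^2 + 3.5702*g + 2.7528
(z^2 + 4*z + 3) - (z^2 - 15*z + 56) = 19*z - 53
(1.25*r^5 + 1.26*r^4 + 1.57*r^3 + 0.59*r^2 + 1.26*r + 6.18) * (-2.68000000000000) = -3.35*r^5 - 3.3768*r^4 - 4.2076*r^3 - 1.5812*r^2 - 3.3768*r - 16.5624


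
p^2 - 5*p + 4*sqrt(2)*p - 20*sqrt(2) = (p - 5)*(p + 4*sqrt(2))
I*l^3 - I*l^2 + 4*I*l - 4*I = (l - 2*I)*(l + 2*I)*(I*l - I)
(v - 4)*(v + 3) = v^2 - v - 12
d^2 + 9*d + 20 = (d + 4)*(d + 5)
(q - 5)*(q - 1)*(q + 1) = q^3 - 5*q^2 - q + 5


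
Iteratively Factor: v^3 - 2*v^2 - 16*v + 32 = (v - 2)*(v^2 - 16) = (v - 4)*(v - 2)*(v + 4)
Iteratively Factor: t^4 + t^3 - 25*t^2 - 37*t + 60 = (t - 1)*(t^3 + 2*t^2 - 23*t - 60) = (t - 1)*(t + 3)*(t^2 - t - 20) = (t - 5)*(t - 1)*(t + 3)*(t + 4)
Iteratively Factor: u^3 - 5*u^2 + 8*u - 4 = (u - 2)*(u^2 - 3*u + 2) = (u - 2)^2*(u - 1)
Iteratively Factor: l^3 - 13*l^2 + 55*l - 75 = (l - 5)*(l^2 - 8*l + 15) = (l - 5)*(l - 3)*(l - 5)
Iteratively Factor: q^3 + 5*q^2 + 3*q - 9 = (q - 1)*(q^2 + 6*q + 9) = (q - 1)*(q + 3)*(q + 3)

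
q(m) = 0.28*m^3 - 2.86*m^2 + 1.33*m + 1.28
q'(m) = 0.84*m^2 - 5.72*m + 1.33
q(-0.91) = -2.51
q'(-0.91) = 7.23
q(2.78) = -11.11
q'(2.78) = -8.08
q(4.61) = -25.94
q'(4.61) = -7.19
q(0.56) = 1.18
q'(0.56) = -1.61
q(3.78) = -19.43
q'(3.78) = -8.29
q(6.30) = -33.84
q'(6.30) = -1.37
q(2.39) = -8.06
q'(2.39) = -7.54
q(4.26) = -23.31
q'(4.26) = -7.79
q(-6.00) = -170.14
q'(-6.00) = 65.89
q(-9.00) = -446.47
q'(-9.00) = 120.85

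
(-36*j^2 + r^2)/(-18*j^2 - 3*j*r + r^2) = (6*j + r)/(3*j + r)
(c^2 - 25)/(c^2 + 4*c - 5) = (c - 5)/(c - 1)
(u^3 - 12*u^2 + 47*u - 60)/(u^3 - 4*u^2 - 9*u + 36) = (u - 5)/(u + 3)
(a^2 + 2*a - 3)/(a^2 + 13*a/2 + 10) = 2*(a^2 + 2*a - 3)/(2*a^2 + 13*a + 20)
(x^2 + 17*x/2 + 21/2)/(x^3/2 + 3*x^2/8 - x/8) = 4*(2*x^2 + 17*x + 21)/(x*(4*x^2 + 3*x - 1))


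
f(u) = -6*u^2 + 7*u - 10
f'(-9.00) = 115.00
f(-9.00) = -559.00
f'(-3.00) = 43.00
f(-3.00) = -85.00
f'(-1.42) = 24.04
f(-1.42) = -32.04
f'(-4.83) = 64.96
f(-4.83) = -183.78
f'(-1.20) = 21.40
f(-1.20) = -27.04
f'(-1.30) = 22.60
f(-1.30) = -29.24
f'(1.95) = -16.40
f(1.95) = -19.16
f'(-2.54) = 37.48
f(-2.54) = -66.49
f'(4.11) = -42.32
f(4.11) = -82.58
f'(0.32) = 3.16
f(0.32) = -8.37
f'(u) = 7 - 12*u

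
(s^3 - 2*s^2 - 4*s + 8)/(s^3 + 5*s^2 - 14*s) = (s^2 - 4)/(s*(s + 7))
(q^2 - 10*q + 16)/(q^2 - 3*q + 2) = (q - 8)/(q - 1)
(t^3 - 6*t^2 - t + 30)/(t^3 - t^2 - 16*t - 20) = (t - 3)/(t + 2)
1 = 1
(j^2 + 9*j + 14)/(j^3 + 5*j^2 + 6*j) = (j + 7)/(j*(j + 3))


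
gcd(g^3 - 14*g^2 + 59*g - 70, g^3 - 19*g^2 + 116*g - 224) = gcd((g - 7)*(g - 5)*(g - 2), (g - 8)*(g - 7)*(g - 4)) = g - 7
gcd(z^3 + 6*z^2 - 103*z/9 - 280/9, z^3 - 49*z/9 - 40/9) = z^2 - z - 40/9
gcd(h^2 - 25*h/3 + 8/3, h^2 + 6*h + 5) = 1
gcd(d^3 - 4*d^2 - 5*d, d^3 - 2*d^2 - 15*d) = d^2 - 5*d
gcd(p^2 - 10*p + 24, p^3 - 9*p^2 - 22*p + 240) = p - 6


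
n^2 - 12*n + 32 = (n - 8)*(n - 4)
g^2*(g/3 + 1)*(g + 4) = g^4/3 + 7*g^3/3 + 4*g^2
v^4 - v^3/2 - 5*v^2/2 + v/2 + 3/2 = (v - 3/2)*(v - 1)*(v + 1)^2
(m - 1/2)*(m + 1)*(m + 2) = m^3 + 5*m^2/2 + m/2 - 1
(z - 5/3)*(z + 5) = z^2 + 10*z/3 - 25/3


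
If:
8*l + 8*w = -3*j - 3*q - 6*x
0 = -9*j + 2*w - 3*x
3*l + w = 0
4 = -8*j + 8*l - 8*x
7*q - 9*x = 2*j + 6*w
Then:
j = 38/17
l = -45/34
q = -20/17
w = 135/34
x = -69/17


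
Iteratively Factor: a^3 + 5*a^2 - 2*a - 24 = (a - 2)*(a^2 + 7*a + 12) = (a - 2)*(a + 4)*(a + 3)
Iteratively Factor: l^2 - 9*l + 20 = (l - 4)*(l - 5)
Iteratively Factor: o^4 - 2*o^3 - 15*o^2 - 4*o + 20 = (o - 1)*(o^3 - o^2 - 16*o - 20) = (o - 1)*(o + 2)*(o^2 - 3*o - 10) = (o - 5)*(o - 1)*(o + 2)*(o + 2)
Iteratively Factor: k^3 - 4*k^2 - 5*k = (k - 5)*(k^2 + k) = k*(k - 5)*(k + 1)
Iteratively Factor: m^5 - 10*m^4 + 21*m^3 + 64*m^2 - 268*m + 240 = (m - 4)*(m^4 - 6*m^3 - 3*m^2 + 52*m - 60) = (m - 5)*(m - 4)*(m^3 - m^2 - 8*m + 12) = (m - 5)*(m - 4)*(m - 2)*(m^2 + m - 6) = (m - 5)*(m - 4)*(m - 2)*(m + 3)*(m - 2)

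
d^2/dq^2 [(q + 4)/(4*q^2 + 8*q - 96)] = (4*(q + 1)^2*(q + 4) - 3*(q + 2)*(q^2 + 2*q - 24))/(2*(q^2 + 2*q - 24)^3)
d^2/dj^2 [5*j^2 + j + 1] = 10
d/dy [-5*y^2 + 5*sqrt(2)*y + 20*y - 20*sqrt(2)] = -10*y + 5*sqrt(2) + 20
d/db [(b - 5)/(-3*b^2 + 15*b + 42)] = (-b^2 + 5*b + (b - 5)*(2*b - 5) + 14)/(3*(-b^2 + 5*b + 14)^2)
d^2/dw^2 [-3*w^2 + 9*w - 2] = -6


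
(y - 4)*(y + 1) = y^2 - 3*y - 4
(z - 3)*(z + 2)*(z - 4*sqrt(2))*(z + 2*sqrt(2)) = z^4 - 2*sqrt(2)*z^3 - z^3 - 22*z^2 + 2*sqrt(2)*z^2 + 16*z + 12*sqrt(2)*z + 96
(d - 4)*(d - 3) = d^2 - 7*d + 12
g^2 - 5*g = g*(g - 5)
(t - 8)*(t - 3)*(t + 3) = t^3 - 8*t^2 - 9*t + 72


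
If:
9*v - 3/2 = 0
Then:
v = 1/6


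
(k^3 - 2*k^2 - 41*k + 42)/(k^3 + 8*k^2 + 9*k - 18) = (k - 7)/(k + 3)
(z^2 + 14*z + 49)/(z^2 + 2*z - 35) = (z + 7)/(z - 5)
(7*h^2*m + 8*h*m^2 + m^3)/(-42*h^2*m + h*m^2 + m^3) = (-h - m)/(6*h - m)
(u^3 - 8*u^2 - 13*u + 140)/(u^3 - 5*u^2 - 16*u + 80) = (u - 7)/(u - 4)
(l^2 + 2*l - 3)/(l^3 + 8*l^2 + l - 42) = (l - 1)/(l^2 + 5*l - 14)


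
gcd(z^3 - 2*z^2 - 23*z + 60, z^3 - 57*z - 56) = 1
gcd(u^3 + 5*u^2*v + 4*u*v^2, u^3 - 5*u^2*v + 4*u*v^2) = u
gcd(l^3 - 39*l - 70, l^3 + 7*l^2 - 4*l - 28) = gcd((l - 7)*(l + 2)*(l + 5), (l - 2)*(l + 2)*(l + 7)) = l + 2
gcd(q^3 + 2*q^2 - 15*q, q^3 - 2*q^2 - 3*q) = q^2 - 3*q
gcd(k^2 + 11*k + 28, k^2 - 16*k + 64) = 1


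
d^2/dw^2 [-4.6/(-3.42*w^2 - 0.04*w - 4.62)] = (-107.60688*w^2 - 1.25856*w + 4.6*(6.84*w + 0.04)*(13.68*w + 0.08) - 145.36368)/(3.42*w^2 + 0.04*w + 4.62)^3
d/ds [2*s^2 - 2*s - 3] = 4*s - 2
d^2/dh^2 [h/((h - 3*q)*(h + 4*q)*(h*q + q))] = 2*(h*(h + 1)^2*(h - 3*q)^2 + h*(h + 1)^2*(h - 3*q)*(h + 4*q) + h*(h + 1)^2*(h + 4*q)^2 + h*(h + 1)*(h - 3*q)^2*(h + 4*q) + h*(h + 1)*(h - 3*q)*(h + 4*q)^2 + h*(h - 3*q)^2*(h + 4*q)^2 - (h + 1)^2*(h - 3*q)^2*(h + 4*q) - (h + 1)^2*(h - 3*q)*(h + 4*q)^2 - (h + 1)*(h - 3*q)^2*(h + 4*q)^2)/(q*(h + 1)^3*(h - 3*q)^3*(h + 4*q)^3)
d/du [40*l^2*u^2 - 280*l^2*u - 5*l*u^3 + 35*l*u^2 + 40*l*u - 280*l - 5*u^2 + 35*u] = 80*l^2*u - 280*l^2 - 15*l*u^2 + 70*l*u + 40*l - 10*u + 35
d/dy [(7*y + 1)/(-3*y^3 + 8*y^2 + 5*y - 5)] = (42*y^3 - 47*y^2 - 16*y - 40)/(9*y^6 - 48*y^5 + 34*y^4 + 110*y^3 - 55*y^2 - 50*y + 25)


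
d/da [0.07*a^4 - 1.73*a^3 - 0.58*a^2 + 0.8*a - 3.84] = 0.28*a^3 - 5.19*a^2 - 1.16*a + 0.8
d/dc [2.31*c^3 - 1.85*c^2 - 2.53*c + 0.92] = 6.93*c^2 - 3.7*c - 2.53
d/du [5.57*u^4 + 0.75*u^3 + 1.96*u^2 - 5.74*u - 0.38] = 22.28*u^3 + 2.25*u^2 + 3.92*u - 5.74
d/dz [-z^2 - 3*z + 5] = -2*z - 3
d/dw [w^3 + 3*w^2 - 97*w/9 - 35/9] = 3*w^2 + 6*w - 97/9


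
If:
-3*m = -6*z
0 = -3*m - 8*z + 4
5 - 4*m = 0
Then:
No Solution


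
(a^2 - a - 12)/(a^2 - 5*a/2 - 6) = 2*(a + 3)/(2*a + 3)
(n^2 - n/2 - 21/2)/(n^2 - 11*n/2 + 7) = (n + 3)/(n - 2)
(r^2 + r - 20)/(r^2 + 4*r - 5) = (r - 4)/(r - 1)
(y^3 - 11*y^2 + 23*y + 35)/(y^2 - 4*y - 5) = y - 7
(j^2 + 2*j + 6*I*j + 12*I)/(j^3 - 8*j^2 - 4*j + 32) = (j + 6*I)/(j^2 - 10*j + 16)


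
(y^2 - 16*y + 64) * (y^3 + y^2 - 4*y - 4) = y^5 - 15*y^4 + 44*y^3 + 124*y^2 - 192*y - 256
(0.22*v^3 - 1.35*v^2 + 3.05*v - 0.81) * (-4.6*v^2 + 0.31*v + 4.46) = -1.012*v^5 + 6.2782*v^4 - 13.4673*v^3 - 1.3495*v^2 + 13.3519*v - 3.6126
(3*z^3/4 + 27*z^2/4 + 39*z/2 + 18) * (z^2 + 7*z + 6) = 3*z^5/4 + 12*z^4 + 285*z^3/4 + 195*z^2 + 243*z + 108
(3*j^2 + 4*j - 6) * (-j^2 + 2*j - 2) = -3*j^4 + 2*j^3 + 8*j^2 - 20*j + 12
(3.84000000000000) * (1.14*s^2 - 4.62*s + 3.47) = 4.3776*s^2 - 17.7408*s + 13.3248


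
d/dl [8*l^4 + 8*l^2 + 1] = 32*l^3 + 16*l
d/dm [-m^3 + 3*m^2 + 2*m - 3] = -3*m^2 + 6*m + 2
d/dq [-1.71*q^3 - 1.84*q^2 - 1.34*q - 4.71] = -5.13*q^2 - 3.68*q - 1.34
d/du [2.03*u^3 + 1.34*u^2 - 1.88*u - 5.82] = 6.09*u^2 + 2.68*u - 1.88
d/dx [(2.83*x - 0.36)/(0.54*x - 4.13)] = (47.468155 - 6.20649*x)/(0.54*x - 4.13)^3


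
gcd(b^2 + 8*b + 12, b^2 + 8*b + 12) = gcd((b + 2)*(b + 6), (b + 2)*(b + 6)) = b^2 + 8*b + 12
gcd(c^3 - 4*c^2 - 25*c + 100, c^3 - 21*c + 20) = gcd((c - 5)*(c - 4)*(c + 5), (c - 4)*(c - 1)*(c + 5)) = c^2 + c - 20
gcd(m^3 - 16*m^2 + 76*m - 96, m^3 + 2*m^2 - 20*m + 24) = m - 2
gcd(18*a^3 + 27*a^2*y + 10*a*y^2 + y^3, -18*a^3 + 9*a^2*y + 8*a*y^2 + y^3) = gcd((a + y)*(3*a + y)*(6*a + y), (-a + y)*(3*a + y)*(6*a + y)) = 18*a^2 + 9*a*y + y^2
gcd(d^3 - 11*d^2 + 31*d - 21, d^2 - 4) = 1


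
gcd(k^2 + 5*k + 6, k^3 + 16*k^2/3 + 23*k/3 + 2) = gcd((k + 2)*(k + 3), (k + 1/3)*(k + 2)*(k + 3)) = k^2 + 5*k + 6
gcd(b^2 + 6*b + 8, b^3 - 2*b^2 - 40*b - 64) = b^2 + 6*b + 8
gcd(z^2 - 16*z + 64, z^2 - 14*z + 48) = z - 8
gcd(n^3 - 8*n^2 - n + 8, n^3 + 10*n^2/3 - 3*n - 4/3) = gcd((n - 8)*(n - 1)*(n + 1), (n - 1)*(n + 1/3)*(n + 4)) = n - 1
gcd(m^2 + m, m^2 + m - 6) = 1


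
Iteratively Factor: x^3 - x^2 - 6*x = (x)*(x^2 - x - 6) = x*(x - 3)*(x + 2)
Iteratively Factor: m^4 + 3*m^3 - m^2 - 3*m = (m + 3)*(m^3 - m) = m*(m + 3)*(m^2 - 1) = m*(m - 1)*(m + 3)*(m + 1)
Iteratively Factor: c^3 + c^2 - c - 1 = (c + 1)*(c^2 - 1) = (c - 1)*(c + 1)*(c + 1)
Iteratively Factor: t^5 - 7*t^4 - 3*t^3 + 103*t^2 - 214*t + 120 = (t - 5)*(t^4 - 2*t^3 - 13*t^2 + 38*t - 24) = (t - 5)*(t - 3)*(t^3 + t^2 - 10*t + 8) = (t - 5)*(t - 3)*(t - 1)*(t^2 + 2*t - 8) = (t - 5)*(t - 3)*(t - 2)*(t - 1)*(t + 4)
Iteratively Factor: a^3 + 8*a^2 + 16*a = (a + 4)*(a^2 + 4*a) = (a + 4)^2*(a)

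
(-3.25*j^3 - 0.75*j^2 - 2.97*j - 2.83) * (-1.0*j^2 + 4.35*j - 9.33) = 3.25*j^5 - 13.3875*j^4 + 30.03*j^3 - 3.092*j^2 + 15.3996*j + 26.4039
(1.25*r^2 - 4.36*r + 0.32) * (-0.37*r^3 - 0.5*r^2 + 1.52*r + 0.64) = -0.4625*r^5 + 0.9882*r^4 + 3.9616*r^3 - 5.9872*r^2 - 2.304*r + 0.2048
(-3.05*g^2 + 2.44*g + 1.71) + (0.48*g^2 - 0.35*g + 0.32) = -2.57*g^2 + 2.09*g + 2.03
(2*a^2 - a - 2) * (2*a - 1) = 4*a^3 - 4*a^2 - 3*a + 2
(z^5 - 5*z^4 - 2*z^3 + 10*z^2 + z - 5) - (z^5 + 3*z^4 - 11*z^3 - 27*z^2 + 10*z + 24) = -8*z^4 + 9*z^3 + 37*z^2 - 9*z - 29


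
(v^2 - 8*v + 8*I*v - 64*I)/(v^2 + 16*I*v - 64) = (v - 8)/(v + 8*I)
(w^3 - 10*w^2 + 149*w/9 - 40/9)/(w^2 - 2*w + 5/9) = w - 8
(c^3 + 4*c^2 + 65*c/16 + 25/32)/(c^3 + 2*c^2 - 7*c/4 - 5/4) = (16*c^2 + 24*c + 5)/(8*(2*c^2 - c - 1))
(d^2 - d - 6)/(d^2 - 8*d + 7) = (d^2 - d - 6)/(d^2 - 8*d + 7)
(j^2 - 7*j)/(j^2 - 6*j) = (j - 7)/(j - 6)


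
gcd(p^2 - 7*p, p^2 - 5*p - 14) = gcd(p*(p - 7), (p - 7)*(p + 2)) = p - 7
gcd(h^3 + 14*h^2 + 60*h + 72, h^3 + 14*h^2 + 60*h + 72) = h^3 + 14*h^2 + 60*h + 72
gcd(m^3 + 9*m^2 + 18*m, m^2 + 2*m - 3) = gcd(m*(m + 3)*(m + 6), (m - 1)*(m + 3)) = m + 3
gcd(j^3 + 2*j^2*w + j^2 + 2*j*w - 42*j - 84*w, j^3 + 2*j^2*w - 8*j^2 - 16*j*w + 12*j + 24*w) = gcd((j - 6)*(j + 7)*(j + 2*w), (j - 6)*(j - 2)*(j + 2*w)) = j^2 + 2*j*w - 6*j - 12*w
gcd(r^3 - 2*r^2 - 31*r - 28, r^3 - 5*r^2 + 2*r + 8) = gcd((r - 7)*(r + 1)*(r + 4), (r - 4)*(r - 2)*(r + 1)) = r + 1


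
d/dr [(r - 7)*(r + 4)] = 2*r - 3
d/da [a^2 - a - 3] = 2*a - 1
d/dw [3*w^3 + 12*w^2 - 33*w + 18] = 9*w^2 + 24*w - 33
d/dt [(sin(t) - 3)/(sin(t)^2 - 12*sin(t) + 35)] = (6*sin(t) + cos(t)^2 - 2)*cos(t)/(sin(t)^2 - 12*sin(t) + 35)^2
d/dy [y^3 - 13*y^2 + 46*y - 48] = 3*y^2 - 26*y + 46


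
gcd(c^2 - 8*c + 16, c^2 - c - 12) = c - 4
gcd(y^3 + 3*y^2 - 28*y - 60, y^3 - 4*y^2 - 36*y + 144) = y + 6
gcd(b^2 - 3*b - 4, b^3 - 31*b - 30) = b + 1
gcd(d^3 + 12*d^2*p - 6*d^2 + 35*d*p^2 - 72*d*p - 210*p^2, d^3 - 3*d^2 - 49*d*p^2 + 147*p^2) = d + 7*p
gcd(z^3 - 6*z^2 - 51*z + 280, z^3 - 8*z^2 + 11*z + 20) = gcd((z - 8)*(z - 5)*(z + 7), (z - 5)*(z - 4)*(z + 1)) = z - 5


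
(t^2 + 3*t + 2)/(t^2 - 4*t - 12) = (t + 1)/(t - 6)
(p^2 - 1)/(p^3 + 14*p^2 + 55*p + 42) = (p - 1)/(p^2 + 13*p + 42)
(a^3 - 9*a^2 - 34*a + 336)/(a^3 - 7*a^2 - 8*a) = (a^2 - a - 42)/(a*(a + 1))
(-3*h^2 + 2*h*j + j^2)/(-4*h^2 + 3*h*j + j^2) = (3*h + j)/(4*h + j)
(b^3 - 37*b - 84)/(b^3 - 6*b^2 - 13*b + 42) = (b + 4)/(b - 2)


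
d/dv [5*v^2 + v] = 10*v + 1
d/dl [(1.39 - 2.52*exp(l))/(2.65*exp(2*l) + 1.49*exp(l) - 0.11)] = (6.678*exp(2*l) - 7.367*exp(l) - 1.7939)*exp(l)/(7.0225*exp(4*l) + 7.897*exp(3*l) + 1.6371*exp(2*l) - 0.3278*exp(l) + 0.0121)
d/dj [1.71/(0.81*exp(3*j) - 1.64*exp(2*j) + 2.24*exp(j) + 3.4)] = (-4.1553*exp(2*j) + 5.6088*exp(j) - 3.8304)*exp(j)/(0.81*exp(3*j) - 1.64*exp(2*j) + 2.24*exp(j) + 3.4)^2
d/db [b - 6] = 1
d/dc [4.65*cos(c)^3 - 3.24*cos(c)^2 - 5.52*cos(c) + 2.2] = (-13.95*cos(c)^2 + 6.48*cos(c) + 5.52)*sin(c)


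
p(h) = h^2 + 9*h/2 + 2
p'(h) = 2*h + 9/2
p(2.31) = 17.73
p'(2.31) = 9.12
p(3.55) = 30.58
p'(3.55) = 11.60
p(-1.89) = -2.93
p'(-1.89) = 0.72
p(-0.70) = -0.66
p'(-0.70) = 3.10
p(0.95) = 7.18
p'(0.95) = 6.40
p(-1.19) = -1.94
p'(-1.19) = 2.12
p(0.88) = 6.73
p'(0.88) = 6.26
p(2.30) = 17.64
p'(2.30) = 9.10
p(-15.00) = 159.50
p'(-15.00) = -25.50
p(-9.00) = 42.50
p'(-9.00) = -13.50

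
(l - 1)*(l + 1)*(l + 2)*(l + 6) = l^4 + 8*l^3 + 11*l^2 - 8*l - 12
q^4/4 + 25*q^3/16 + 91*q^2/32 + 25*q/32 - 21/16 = (q/4 + 1/2)*(q - 1/2)*(q + 7/4)*(q + 3)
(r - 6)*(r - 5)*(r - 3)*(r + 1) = r^4 - 13*r^3 + 49*r^2 - 27*r - 90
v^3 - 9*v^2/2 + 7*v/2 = v*(v - 7/2)*(v - 1)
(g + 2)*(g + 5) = g^2 + 7*g + 10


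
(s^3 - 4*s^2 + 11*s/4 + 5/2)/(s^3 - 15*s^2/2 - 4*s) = (s^2 - 9*s/2 + 5)/(s*(s - 8))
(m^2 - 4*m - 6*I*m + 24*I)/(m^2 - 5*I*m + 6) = (m - 4)/(m + I)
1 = 1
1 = 1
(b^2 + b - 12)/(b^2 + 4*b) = (b - 3)/b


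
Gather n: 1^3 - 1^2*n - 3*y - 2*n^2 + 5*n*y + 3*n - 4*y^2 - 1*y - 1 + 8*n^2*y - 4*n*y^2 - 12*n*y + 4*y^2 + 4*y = n^2*(8*y - 2) + n*(-4*y^2 - 7*y + 2)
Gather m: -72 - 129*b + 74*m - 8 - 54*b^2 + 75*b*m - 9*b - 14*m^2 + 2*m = -54*b^2 - 138*b - 14*m^2 + m*(75*b + 76) - 80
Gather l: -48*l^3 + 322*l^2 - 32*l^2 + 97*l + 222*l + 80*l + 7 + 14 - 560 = -48*l^3 + 290*l^2 + 399*l - 539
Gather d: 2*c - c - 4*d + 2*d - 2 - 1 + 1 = c - 2*d - 2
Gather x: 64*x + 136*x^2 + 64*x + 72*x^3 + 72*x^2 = 72*x^3 + 208*x^2 + 128*x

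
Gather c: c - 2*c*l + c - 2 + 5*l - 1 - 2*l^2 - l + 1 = c*(2 - 2*l) - 2*l^2 + 4*l - 2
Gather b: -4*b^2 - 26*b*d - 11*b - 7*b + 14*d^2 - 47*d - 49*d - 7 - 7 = -4*b^2 + b*(-26*d - 18) + 14*d^2 - 96*d - 14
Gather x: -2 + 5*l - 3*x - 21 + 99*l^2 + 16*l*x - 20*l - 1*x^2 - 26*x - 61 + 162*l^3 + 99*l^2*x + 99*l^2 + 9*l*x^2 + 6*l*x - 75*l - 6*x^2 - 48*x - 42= 162*l^3 + 198*l^2 - 90*l + x^2*(9*l - 7) + x*(99*l^2 + 22*l - 77) - 126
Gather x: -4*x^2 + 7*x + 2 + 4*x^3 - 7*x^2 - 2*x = 4*x^3 - 11*x^2 + 5*x + 2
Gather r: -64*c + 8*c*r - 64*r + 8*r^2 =-64*c + 8*r^2 + r*(8*c - 64)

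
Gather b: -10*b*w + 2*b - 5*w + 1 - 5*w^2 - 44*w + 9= b*(2 - 10*w) - 5*w^2 - 49*w + 10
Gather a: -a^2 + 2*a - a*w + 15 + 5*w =-a^2 + a*(2 - w) + 5*w + 15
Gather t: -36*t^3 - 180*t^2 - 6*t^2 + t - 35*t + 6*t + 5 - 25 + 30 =-36*t^3 - 186*t^2 - 28*t + 10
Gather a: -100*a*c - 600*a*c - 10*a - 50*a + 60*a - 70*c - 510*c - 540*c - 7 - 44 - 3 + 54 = -700*a*c - 1120*c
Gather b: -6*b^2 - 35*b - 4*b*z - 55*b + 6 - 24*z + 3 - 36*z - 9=-6*b^2 + b*(-4*z - 90) - 60*z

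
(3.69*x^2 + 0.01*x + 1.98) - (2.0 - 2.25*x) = 3.69*x^2 + 2.26*x - 0.02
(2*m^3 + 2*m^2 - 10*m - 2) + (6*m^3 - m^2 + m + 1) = 8*m^3 + m^2 - 9*m - 1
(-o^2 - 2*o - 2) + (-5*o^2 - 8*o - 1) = -6*o^2 - 10*o - 3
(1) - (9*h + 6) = -9*h - 5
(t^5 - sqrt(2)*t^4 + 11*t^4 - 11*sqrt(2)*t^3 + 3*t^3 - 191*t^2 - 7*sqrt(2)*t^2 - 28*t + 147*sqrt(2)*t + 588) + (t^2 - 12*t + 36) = t^5 - sqrt(2)*t^4 + 11*t^4 - 11*sqrt(2)*t^3 + 3*t^3 - 190*t^2 - 7*sqrt(2)*t^2 - 40*t + 147*sqrt(2)*t + 624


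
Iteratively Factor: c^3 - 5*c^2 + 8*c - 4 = (c - 1)*(c^2 - 4*c + 4) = (c - 2)*(c - 1)*(c - 2)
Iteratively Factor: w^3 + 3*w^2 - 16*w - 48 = (w + 4)*(w^2 - w - 12) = (w + 3)*(w + 4)*(w - 4)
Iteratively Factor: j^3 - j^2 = (j)*(j^2 - j) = j^2*(j - 1)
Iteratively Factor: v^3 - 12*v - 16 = (v + 2)*(v^2 - 2*v - 8) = (v + 2)^2*(v - 4)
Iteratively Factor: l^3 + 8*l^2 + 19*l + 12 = (l + 3)*(l^2 + 5*l + 4) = (l + 3)*(l + 4)*(l + 1)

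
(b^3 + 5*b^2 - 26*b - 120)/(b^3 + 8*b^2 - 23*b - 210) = (b + 4)/(b + 7)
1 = 1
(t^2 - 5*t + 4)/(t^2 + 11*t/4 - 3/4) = 4*(t^2 - 5*t + 4)/(4*t^2 + 11*t - 3)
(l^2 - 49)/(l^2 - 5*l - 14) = (l + 7)/(l + 2)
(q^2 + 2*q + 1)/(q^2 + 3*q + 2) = (q + 1)/(q + 2)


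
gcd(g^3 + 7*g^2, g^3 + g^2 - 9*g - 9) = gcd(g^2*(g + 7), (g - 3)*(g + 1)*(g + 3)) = 1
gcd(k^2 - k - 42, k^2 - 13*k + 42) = k - 7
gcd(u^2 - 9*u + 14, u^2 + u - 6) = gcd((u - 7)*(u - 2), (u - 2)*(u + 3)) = u - 2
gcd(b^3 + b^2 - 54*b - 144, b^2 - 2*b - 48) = b^2 - 2*b - 48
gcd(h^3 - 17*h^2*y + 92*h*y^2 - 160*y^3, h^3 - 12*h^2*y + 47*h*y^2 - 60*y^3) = h^2 - 9*h*y + 20*y^2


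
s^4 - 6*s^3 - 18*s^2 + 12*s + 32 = (s - 8)*(s + 2)*(s - sqrt(2))*(s + sqrt(2))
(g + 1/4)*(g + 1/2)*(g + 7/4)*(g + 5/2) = g^4 + 5*g^3 + 123*g^2/16 + 61*g/16 + 35/64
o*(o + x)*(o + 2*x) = o^3 + 3*o^2*x + 2*o*x^2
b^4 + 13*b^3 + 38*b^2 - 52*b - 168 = (b - 2)*(b + 2)*(b + 6)*(b + 7)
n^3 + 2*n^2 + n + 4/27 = (n + 1/3)^2*(n + 4/3)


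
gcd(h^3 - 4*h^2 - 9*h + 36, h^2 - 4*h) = h - 4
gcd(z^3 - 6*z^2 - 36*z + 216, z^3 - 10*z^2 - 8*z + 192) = z - 6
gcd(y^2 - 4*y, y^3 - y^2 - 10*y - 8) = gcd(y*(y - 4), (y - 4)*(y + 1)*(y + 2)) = y - 4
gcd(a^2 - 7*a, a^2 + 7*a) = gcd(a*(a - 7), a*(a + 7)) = a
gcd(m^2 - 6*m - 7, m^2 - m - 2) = m + 1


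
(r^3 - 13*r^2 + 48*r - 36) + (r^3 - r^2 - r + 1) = 2*r^3 - 14*r^2 + 47*r - 35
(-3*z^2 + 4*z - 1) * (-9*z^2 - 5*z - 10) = 27*z^4 - 21*z^3 + 19*z^2 - 35*z + 10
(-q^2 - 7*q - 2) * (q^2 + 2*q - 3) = -q^4 - 9*q^3 - 13*q^2 + 17*q + 6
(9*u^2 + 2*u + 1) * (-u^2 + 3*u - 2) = -9*u^4 + 25*u^3 - 13*u^2 - u - 2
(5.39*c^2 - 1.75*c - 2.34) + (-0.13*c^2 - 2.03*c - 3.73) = 5.26*c^2 - 3.78*c - 6.07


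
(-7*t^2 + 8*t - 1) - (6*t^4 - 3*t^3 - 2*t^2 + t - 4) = -6*t^4 + 3*t^3 - 5*t^2 + 7*t + 3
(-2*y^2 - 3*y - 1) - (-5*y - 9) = -2*y^2 + 2*y + 8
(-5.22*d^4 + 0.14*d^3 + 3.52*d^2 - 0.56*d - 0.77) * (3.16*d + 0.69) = -16.4952*d^5 - 3.1594*d^4 + 11.2198*d^3 + 0.6592*d^2 - 2.8196*d - 0.5313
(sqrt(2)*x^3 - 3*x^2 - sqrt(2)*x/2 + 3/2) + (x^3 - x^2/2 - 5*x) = x^3 + sqrt(2)*x^3 - 7*x^2/2 - 5*x - sqrt(2)*x/2 + 3/2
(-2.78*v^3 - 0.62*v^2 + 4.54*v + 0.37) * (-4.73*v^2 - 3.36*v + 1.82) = 13.1494*v^5 + 12.2734*v^4 - 24.4506*v^3 - 18.1329*v^2 + 7.0196*v + 0.6734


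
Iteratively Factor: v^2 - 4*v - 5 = (v + 1)*(v - 5)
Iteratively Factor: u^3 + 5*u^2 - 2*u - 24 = (u + 3)*(u^2 + 2*u - 8) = (u - 2)*(u + 3)*(u + 4)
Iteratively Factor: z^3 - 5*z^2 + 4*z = (z - 1)*(z^2 - 4*z) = (z - 4)*(z - 1)*(z)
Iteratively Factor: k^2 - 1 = (k + 1)*(k - 1)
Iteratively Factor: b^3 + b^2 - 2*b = (b)*(b^2 + b - 2) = b*(b + 2)*(b - 1)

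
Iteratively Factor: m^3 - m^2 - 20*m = (m + 4)*(m^2 - 5*m) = (m - 5)*(m + 4)*(m)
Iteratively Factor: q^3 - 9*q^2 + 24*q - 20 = (q - 5)*(q^2 - 4*q + 4) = (q - 5)*(q - 2)*(q - 2)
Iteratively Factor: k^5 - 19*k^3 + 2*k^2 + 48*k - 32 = (k + 4)*(k^4 - 4*k^3 - 3*k^2 + 14*k - 8) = (k - 1)*(k + 4)*(k^3 - 3*k^2 - 6*k + 8) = (k - 1)^2*(k + 4)*(k^2 - 2*k - 8) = (k - 4)*(k - 1)^2*(k + 4)*(k + 2)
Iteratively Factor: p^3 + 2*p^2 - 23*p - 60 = (p + 3)*(p^2 - p - 20) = (p - 5)*(p + 3)*(p + 4)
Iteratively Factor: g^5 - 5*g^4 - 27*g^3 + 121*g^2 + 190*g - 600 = (g + 3)*(g^4 - 8*g^3 - 3*g^2 + 130*g - 200) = (g + 3)*(g + 4)*(g^3 - 12*g^2 + 45*g - 50) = (g - 5)*(g + 3)*(g + 4)*(g^2 - 7*g + 10) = (g - 5)^2*(g + 3)*(g + 4)*(g - 2)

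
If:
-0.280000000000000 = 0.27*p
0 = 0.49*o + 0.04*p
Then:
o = 0.08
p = -1.04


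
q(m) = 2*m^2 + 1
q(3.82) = 30.18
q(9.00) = 163.00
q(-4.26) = 37.30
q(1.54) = 5.74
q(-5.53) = 62.16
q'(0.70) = 2.80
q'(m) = 4*m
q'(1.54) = 6.16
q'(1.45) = 5.80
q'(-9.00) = -36.00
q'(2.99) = 11.96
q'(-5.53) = -22.12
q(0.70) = 1.98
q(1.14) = 3.60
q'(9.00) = 36.00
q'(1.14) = 4.56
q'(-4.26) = -17.04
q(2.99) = 18.88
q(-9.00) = 163.00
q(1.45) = 5.20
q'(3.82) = 15.28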